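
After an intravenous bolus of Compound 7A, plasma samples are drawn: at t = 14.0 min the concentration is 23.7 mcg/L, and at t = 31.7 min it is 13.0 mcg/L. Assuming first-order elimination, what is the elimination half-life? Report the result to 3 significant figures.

20.4 minutes

k = ln(C₁/C₂) / (t₂ − t₁) = ln(23.7/13.0) / (31.7 − 14.0)
  = 0.6005 / 17.70 = 0.03393 min⁻¹
t½ = ln 2 / k = ln 2 / 0.03393 ≈ 20.4 minutes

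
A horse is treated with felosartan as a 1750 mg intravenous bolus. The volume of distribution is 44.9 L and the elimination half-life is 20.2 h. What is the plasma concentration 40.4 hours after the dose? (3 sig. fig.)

C₀ = dose / V = 1750 / 44.9 = 38.98 µg/mL
k = ln 2 / 20.2 = 0.03431 h⁻¹
C(t) = C₀ e^(−kt) = 38.98 × e^(−0.03431 × 40.4) = 38.98 × e^(−1.386) = 38.98 × 0.2500 ≈ 9.74 µg/mL

9.74 µg/mL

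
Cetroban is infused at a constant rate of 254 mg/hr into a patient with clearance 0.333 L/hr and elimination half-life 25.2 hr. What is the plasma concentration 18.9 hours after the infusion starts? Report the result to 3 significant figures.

Css = rate / CL = 254 / 0.333 = 762.8 µg/mL
k = ln 2 / 25.2 = 0.02751 hr⁻¹
C(t) = Css (1 − e^(−kt)) = 762.8 × (1 − e^(−0.5199)) = 762.8 × 0.4054 ≈ 309 µg/mL

309 µg/mL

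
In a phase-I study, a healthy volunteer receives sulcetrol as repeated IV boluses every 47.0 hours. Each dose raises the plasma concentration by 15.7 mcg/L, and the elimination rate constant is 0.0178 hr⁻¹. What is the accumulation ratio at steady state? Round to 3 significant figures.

Fraction remaining after one interval: e^(−kτ) = e^(−0.01780 × 47.0) = 0.4332
R = 1 / (1 − 0.4332) = 1 / 0.5668 ≈ 1.76

1.76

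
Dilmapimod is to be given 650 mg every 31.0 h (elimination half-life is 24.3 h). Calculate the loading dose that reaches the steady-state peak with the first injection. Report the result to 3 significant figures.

k = ln 2 / 24.3 = 0.02852 h⁻¹
Accumulation ratio R = 1 / (1 − e^(−kτ)) = 1 / (1 − e^(−0.02852×31.0)) = 1 / (1 − 0.4130) = 1.704
Loading dose = maintenance dose × R = 650 × 1.704 ≈ 1110 mg

1110 mg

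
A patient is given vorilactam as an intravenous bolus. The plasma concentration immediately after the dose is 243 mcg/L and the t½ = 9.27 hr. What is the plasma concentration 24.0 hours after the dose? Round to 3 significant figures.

40.4 mcg/L

k = ln 2 / 9.27 = 0.07477 hr⁻¹
C(t) = C₀ e^(−kt) = 243 × e^(−0.07477 × 24.0) = 243 × e^(−1.795) = 243 × 0.1662 ≈ 40.4 mcg/L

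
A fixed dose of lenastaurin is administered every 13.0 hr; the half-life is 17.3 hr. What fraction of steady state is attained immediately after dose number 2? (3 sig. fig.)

k = ln 2 / 17.3 = 0.04007 hr⁻¹
f_n = 1 − e^(−nkτ) = 1 − e^(−2 × 0.04007 × 13.0) = 1 − e^(−1.042) = 1 − 0.3528 ≈ 0.647

0.647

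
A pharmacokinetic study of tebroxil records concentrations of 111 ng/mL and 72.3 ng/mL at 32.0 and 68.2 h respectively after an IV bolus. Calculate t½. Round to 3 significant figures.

58.5 hours

k = ln(C₁/C₂) / (t₂ − t₁) = ln(111/72.3) / (68.2 − 32.0)
  = 0.4287 / 36.20 = 0.01184 h⁻¹
t½ = ln 2 / k = ln 2 / 0.01184 ≈ 58.5 hours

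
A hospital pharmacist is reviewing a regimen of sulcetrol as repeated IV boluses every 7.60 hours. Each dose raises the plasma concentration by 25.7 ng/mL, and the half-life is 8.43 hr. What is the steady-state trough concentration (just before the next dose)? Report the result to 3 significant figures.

29.6 ng/mL

k = ln 2 / 8.43 = 0.08222 hr⁻¹
Fraction remaining after one interval: e^(−kτ) = e^(−0.08222 × 7.60) = 0.5353
R = 1 / (1 − 0.5353) = 2.152
Css,max = 25.7 × 2.152 = 55.31 ng/mL
Css,min = Css,max × e^(−kτ) = 55.31 × 0.5353 ≈ 29.6 ng/mL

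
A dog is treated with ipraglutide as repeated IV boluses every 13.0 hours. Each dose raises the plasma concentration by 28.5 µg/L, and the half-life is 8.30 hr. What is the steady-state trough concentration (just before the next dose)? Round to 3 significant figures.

k = ln 2 / 8.30 = 0.08351 hr⁻¹
Fraction remaining after one interval: e^(−kτ) = e^(−0.08351 × 13.0) = 0.3377
R = 1 / (1 − 0.3377) = 1.510
Css,max = 28.5 × 1.510 = 43.03 µg/L
Css,min = Css,max × e^(−kτ) = 43.03 × 0.3377 ≈ 14.5 µg/L

14.5 µg/L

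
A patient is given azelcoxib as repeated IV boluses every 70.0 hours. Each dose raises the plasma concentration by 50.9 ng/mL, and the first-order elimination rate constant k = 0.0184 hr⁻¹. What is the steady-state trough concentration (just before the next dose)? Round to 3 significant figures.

Fraction remaining after one interval: e^(−kτ) = e^(−0.01840 × 70.0) = 0.2758
R = 1 / (1 − 0.2758) = 1.381
Css,max = 50.9 × 1.381 = 70.29 ng/mL
Css,min = Css,max × e^(−kτ) = 70.29 × 0.2758 ≈ 19.4 ng/mL

19.4 ng/mL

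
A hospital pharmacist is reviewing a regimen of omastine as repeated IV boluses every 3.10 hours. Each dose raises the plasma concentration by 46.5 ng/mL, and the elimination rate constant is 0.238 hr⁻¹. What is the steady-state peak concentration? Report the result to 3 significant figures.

Fraction remaining after one interval: e^(−kτ) = e^(−0.2380 × 3.10) = 0.4782
R = 1 / (1 − 0.4782) = 1.916
Css,max = 46.5 × 1.916 ≈ 89.1 ng/mL

89.1 ng/mL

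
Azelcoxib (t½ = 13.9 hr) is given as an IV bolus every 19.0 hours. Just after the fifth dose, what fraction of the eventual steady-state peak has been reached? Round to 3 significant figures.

k = ln 2 / 13.9 = 0.04987 hr⁻¹
f_n = 1 − e^(−nkτ) = 1 − e^(−5 × 0.04987 × 19.0) = 1 − e^(−4.737) = 1 − 0.008762 ≈ 0.991

0.991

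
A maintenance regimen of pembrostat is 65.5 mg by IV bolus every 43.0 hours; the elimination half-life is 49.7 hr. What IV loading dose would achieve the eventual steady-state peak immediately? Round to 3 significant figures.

145 mg

k = ln 2 / 49.7 = 0.01395 hr⁻¹
Accumulation ratio R = 1 / (1 − e^(−kτ)) = 1 / (1 − e^(−0.01395×43.0)) = 1 / (1 − 0.5490) = 2.217
Loading dose = maintenance dose × R = 65.5 × 2.217 ≈ 145 mg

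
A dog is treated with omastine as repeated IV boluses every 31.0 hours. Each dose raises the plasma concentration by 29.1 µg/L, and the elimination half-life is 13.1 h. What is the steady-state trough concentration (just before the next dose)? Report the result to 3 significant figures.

k = ln 2 / 13.1 = 0.05291 h⁻¹
Fraction remaining after one interval: e^(−kτ) = e^(−0.05291 × 31.0) = 0.1939
R = 1 / (1 − 0.1939) = 1.241
Css,max = 29.1 × 1.241 = 36.10 µg/L
Css,min = Css,max × e^(−kτ) = 36.10 × 0.1939 ≈ 7.00 µg/L

7.00 µg/L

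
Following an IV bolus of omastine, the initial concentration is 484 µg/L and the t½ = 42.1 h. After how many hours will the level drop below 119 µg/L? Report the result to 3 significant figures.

85.2 hours

k = ln 2 / 42.1 = 0.01646 h⁻¹
C(t) = C₀ e^(−kt)  ⇒  t = ln(C₀/C) / k
t = ln(484/119) / 0.01646 = 1.403 / 0.01646 ≈ 85.2 hours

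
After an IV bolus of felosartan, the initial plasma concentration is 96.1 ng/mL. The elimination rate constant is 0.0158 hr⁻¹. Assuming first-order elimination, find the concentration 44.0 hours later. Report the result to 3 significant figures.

48.0 ng/mL

C(t) = C₀ e^(−kt) = 96.1 × e^(−0.01580 × 44.0) = 96.1 × e^(−0.6952) = 96.1 × 0.4990 ≈ 48.0 ng/mL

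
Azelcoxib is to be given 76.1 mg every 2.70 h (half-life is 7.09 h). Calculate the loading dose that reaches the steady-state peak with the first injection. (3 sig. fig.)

k = ln 2 / 7.09 = 0.09776 h⁻¹
Accumulation ratio R = 1 / (1 − e^(−kτ)) = 1 / (1 − e^(−0.09776×2.70)) = 1 / (1 − 0.7680) = 4.310
Loading dose = maintenance dose × R = 76.1 × 4.310 ≈ 328 mg

328 mg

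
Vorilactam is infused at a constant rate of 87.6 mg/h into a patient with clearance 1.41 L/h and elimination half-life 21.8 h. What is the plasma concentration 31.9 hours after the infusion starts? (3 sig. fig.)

39.6 µg/mL

Css = rate / CL = 87.6 / 1.41 = 62.13 µg/mL
k = ln 2 / 21.8 = 0.03180 h⁻¹
C(t) = Css (1 − e^(−kt)) = 62.13 × (1 − e^(−1.014)) = 62.13 × 0.6373 ≈ 39.6 µg/mL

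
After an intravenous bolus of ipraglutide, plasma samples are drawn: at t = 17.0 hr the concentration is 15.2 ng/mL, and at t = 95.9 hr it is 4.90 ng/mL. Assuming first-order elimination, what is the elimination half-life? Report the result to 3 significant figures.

k = ln(C₁/C₂) / (t₂ − t₁) = ln(15.2/4.90) / (95.9 − 17.0)
  = 1.132 / 78.90 = 0.01435 hr⁻¹
t½ = ln 2 / k = ln 2 / 0.01435 ≈ 48.3 hours

48.3 hours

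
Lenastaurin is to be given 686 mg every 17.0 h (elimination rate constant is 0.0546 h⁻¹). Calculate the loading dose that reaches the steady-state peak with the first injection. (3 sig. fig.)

Accumulation ratio R = 1 / (1 − e^(−kτ)) = 1 / (1 − e^(−0.05460×17.0)) = 1 / (1 − 0.3953) = 1.654
Loading dose = maintenance dose × R = 686 × 1.654 ≈ 1130 mg

1130 mg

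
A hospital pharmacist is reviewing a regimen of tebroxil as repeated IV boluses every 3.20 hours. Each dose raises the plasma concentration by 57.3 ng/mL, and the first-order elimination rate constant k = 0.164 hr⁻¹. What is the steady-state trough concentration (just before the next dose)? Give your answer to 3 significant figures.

83.0 ng/mL

Fraction remaining after one interval: e^(−kτ) = e^(−0.1640 × 3.20) = 0.5917
R = 1 / (1 − 0.5917) = 2.449
Css,max = 57.3 × 2.449 = 140.3 ng/mL
Css,min = Css,max × e^(−kτ) = 140.3 × 0.5917 ≈ 83.0 ng/mL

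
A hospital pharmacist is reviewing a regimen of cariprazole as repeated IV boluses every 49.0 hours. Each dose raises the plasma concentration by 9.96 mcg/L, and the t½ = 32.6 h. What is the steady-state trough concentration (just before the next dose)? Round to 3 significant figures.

5.43 mcg/L

k = ln 2 / 32.6 = 0.02126 h⁻¹
Fraction remaining after one interval: e^(−kτ) = e^(−0.02126 × 49.0) = 0.3528
R = 1 / (1 − 0.3528) = 1.545
Css,max = 9.96 × 1.545 = 15.39 mcg/L
Css,min = Css,max × e^(−kτ) = 15.39 × 0.3528 ≈ 5.43 mcg/L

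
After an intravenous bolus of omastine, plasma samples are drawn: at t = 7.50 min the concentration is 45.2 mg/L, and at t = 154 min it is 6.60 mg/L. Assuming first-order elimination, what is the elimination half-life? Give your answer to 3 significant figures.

k = ln(C₁/C₂) / (t₂ − t₁) = ln(45.2/6.60) / (154 − 7.50)
  = 1.924 / 146.5 = 0.01313 min⁻¹
t½ = ln 2 / k = ln 2 / 0.01313 ≈ 52.8 minutes

52.8 minutes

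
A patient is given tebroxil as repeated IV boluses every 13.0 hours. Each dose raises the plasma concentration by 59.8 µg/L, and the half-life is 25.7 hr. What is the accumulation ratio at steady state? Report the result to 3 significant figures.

k = ln 2 / 25.7 = 0.02697 hr⁻¹
Fraction remaining after one interval: e^(−kτ) = e^(−0.02697 × 13.0) = 0.7043
R = 1 / (1 − 0.7043) = 1 / 0.2957 ≈ 3.38

3.38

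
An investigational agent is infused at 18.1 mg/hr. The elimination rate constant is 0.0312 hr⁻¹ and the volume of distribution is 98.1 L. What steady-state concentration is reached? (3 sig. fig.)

5.91 mg/L

CL = k · V = 0.0312 × 98.1 = 3.061 L/hr
Css = rate / CL = 18.1 / 3.061 ≈ 5.91 mg/L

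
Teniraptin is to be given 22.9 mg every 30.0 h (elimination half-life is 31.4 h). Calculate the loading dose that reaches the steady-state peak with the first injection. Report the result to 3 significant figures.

47.3 mg

k = ln 2 / 31.4 = 0.02207 h⁻¹
Accumulation ratio R = 1 / (1 − e^(−kτ)) = 1 / (1 − e^(−0.02207×30.0)) = 1 / (1 − 0.5157) = 2.065
Loading dose = maintenance dose × R = 22.9 × 2.065 ≈ 47.3 mg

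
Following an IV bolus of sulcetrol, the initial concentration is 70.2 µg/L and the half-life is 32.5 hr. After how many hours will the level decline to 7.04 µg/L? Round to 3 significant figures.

k = ln 2 / 32.5 = 0.02133 hr⁻¹
C(t) = C₀ e^(−kt)  ⇒  t = ln(C₀/C) / k
t = ln(70.2/7.04) / 0.02133 = 2.300 / 0.02133 ≈ 108 hours

108 hours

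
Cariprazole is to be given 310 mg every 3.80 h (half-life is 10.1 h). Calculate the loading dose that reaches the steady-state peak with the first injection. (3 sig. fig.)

1350 mg

k = ln 2 / 10.1 = 0.06863 h⁻¹
Accumulation ratio R = 1 / (1 − e^(−kτ)) = 1 / (1 − e^(−0.06863×3.80)) = 1 / (1 − 0.7704) = 4.356
Loading dose = maintenance dose × R = 310 × 4.356 ≈ 1350 mg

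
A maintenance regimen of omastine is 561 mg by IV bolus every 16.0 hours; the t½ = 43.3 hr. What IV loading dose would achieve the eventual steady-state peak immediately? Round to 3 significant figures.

k = ln 2 / 43.3 = 0.01601 hr⁻¹
Accumulation ratio R = 1 / (1 − e^(−kτ)) = 1 / (1 − e^(−0.01601×16.0)) = 1 / (1 − 0.7740) = 4.426
Loading dose = maintenance dose × R = 561 × 4.426 ≈ 2480 mg

2480 mg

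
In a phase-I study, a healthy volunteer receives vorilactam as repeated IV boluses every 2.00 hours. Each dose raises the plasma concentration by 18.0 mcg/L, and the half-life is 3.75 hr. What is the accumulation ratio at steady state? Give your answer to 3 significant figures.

k = ln 2 / 3.75 = 0.1848 hr⁻¹
Fraction remaining after one interval: e^(−kτ) = e^(−0.1848 × 2.00) = 0.6910
R = 1 / (1 − 0.6910) = 1 / 0.3090 ≈ 3.24

3.24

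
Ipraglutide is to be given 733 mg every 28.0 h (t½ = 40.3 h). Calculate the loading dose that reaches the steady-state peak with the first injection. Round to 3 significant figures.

1920 mg

k = ln 2 / 40.3 = 0.01720 h⁻¹
Accumulation ratio R = 1 / (1 − e^(−kτ)) = 1 / (1 − e^(−0.01720×28.0)) = 1 / (1 − 0.6178) = 2.616
Loading dose = maintenance dose × R = 733 × 2.616 ≈ 1920 mg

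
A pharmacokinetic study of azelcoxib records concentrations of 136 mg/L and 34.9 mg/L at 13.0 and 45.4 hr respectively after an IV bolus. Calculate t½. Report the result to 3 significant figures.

16.5 hours

k = ln(C₁/C₂) / (t₂ − t₁) = ln(136/34.9) / (45.4 − 13.0)
  = 1.360 / 32.40 = 0.04198 hr⁻¹
t½ = ln 2 / k = ln 2 / 0.04198 ≈ 16.5 hours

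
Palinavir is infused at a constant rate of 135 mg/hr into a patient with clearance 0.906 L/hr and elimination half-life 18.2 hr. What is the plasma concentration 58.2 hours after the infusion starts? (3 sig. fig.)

133 mg/L

Css = rate / CL = 135 / 0.906 = 149.0 mg/L
k = ln 2 / 18.2 = 0.03809 hr⁻¹
C(t) = Css (1 − e^(−kt)) = 149.0 × (1 − e^(−2.217)) = 149.0 × 0.8910 ≈ 133 mg/L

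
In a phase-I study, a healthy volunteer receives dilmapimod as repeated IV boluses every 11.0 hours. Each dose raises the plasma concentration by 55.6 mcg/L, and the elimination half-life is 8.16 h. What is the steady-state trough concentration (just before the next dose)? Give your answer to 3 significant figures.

k = ln 2 / 8.16 = 0.08494 h⁻¹
Fraction remaining after one interval: e^(−kτ) = e^(−0.08494 × 11.0) = 0.3928
R = 1 / (1 − 0.3928) = 1.647
Css,max = 55.6 × 1.647 = 91.57 mcg/L
Css,min = Css,max × e^(−kτ) = 91.57 × 0.3928 ≈ 36.0 mcg/L

36.0 mcg/L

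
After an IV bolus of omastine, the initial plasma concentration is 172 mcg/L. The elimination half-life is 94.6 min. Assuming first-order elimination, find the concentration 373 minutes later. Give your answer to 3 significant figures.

11.2 mcg/L

k = ln 2 / 94.6 = 0.007327 min⁻¹
373 min is 3.943 half-lives, so C = 172 × (1/2)^3.943 = 172 × 0.06502 ≈ 11.2 mcg/L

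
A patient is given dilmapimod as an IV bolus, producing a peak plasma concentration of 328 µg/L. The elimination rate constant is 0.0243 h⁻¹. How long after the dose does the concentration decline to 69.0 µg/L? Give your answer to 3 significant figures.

C(t) = C₀ e^(−kt)  ⇒  t = ln(C₀/C) / k
t = ln(328/69.0) / 0.02430 = 1.559 / 0.02430 ≈ 64.2 hours

64.2 hours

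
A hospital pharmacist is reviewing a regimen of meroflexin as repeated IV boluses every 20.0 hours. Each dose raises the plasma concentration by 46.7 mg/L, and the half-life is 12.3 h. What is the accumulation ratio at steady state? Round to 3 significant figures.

1.48

k = ln 2 / 12.3 = 0.05635 h⁻¹
Fraction remaining after one interval: e^(−kτ) = e^(−0.05635 × 20.0) = 0.3240
R = 1 / (1 − 0.3240) = 1 / 0.6760 ≈ 1.48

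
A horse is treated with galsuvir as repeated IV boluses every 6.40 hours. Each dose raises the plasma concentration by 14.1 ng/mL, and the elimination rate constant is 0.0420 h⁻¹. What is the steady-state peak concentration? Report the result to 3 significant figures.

Fraction remaining after one interval: e^(−kτ) = e^(−0.04200 × 6.40) = 0.7643
R = 1 / (1 − 0.7643) = 4.243
Css,max = 14.1 × 4.243 ≈ 59.8 ng/mL

59.8 ng/mL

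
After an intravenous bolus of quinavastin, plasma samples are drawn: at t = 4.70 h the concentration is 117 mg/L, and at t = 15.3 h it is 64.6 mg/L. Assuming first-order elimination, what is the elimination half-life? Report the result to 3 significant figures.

k = ln(C₁/C₂) / (t₂ − t₁) = ln(117/64.6) / (15.3 − 4.70)
  = 0.5940 / 10.60 = 0.05603 h⁻¹
t½ = ln 2 / k = ln 2 / 0.05603 ≈ 12.4 hours

12.4 hours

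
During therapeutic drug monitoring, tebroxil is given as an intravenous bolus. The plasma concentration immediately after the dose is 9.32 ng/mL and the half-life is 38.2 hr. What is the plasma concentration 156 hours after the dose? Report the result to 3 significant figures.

k = ln 2 / 38.2 = 0.01815 hr⁻¹
C(t) = C₀ e^(−kt) = 9.32 × e^(−0.01815 × 156) = 9.32 × e^(−2.831) = 9.32 × 0.05897 ≈ 0.550 ng/mL

0.550 ng/mL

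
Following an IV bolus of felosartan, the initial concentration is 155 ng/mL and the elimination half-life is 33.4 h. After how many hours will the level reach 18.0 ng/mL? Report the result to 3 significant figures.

k = ln 2 / 33.4 = 0.02075 h⁻¹
C(t) = C₀ e^(−kt)  ⇒  t = ln(C₀/C) / k
t = ln(155/18.0) / 0.02075 = 2.153 / 0.02075 ≈ 104 hours

104 hours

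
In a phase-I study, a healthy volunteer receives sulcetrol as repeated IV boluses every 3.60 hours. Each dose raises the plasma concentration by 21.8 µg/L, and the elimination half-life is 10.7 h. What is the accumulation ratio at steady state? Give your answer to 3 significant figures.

k = ln 2 / 10.7 = 0.06478 h⁻¹
Fraction remaining after one interval: e^(−kτ) = e^(−0.06478 × 3.60) = 0.7920
R = 1 / (1 − 0.7920) = 1 / 0.2080 ≈ 4.81

4.81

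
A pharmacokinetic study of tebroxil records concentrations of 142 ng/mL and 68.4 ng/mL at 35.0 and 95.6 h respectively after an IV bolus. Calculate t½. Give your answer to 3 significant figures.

k = ln(C₁/C₂) / (t₂ − t₁) = ln(142/68.4) / (95.6 − 35.0)
  = 0.7305 / 60.60 = 0.01205 h⁻¹
t½ = ln 2 / k = ln 2 / 0.01205 ≈ 57.5 hours

57.5 hours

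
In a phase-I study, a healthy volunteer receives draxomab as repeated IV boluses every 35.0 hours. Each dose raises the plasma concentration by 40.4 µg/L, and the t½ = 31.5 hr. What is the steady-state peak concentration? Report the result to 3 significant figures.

75.2 µg/L

k = ln 2 / 31.5 = 0.02200 hr⁻¹
Fraction remaining after one interval: e^(−kτ) = e^(−0.02200 × 35.0) = 0.4629
R = 1 / (1 − 0.4629) = 1.862
Css,max = 40.4 × 1.862 ≈ 75.2 µg/L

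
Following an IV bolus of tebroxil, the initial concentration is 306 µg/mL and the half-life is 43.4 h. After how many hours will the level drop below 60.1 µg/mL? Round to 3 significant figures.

k = ln 2 / 43.4 = 0.01597 h⁻¹
C(t) = C₀ e^(−kt)  ⇒  t = ln(C₀/C) / k
t = ln(306/60.1) / 0.01597 = 1.628 / 0.01597 ≈ 102 hours

102 hours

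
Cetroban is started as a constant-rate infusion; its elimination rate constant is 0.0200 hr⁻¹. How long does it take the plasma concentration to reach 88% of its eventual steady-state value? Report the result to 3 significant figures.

f = 1 − e^(−kt)  ⇒  t = −ln(1 − f) / k
t = −ln(1 − 0.88) / 0.02000 = 2.120 / 0.02000 ≈ 106 hours

106 hours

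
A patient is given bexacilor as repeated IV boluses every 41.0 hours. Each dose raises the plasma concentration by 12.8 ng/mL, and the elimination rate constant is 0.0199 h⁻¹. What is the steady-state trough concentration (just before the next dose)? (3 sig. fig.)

10.1 ng/mL

Fraction remaining after one interval: e^(−kτ) = e^(−0.01990 × 41.0) = 0.4422
R = 1 / (1 − 0.4422) = 1.793
Css,max = 12.8 × 1.793 = 22.95 ng/mL
Css,min = Css,max × e^(−kτ) = 22.95 × 0.4422 ≈ 10.1 ng/mL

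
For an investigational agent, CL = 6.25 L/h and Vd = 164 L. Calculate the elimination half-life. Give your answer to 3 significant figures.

k = CL / V = 6.25 / 164 = 0.03811 h⁻¹
t½ = ln 2 / k = ln 2 / 0.03811 ≈ 18.2 hours

18.2 hours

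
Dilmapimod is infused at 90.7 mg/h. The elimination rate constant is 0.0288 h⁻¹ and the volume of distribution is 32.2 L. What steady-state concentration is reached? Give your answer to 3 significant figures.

CL = k · V = 0.0288 × 32.2 = 0.9274 L/h
Css = rate / CL = 90.7 / 0.9274 ≈ 97.8 mg/L

97.8 mg/L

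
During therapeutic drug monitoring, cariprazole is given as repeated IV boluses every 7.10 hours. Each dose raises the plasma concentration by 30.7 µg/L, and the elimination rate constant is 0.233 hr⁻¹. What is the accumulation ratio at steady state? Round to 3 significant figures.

1.24

Fraction remaining after one interval: e^(−kτ) = e^(−0.2330 × 7.10) = 0.1912
R = 1 / (1 − 0.1912) = 1 / 0.8088 ≈ 1.24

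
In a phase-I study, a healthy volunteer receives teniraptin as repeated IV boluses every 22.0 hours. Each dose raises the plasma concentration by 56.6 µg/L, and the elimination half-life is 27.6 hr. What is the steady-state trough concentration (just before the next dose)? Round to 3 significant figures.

76.7 µg/L

k = ln 2 / 27.6 = 0.02511 hr⁻¹
Fraction remaining after one interval: e^(−kτ) = e^(−0.02511 × 22.0) = 0.5755
R = 1 / (1 − 0.5755) = 2.356
Css,max = 56.6 × 2.356 = 133.3 µg/L
Css,min = Css,max × e^(−kτ) = 133.3 × 0.5755 ≈ 76.7 µg/L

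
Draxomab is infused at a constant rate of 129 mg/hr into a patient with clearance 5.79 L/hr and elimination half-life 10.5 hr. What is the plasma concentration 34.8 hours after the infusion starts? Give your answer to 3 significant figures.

20.0 mg/L

Css = rate / CL = 129 / 5.79 = 22.28 mg/L
k = ln 2 / 10.5 = 0.06601 hr⁻¹
C(t) = Css (1 − e^(−kt)) = 22.28 × (1 − e^(−2.297)) = 22.28 × 0.8995 ≈ 20.0 mg/L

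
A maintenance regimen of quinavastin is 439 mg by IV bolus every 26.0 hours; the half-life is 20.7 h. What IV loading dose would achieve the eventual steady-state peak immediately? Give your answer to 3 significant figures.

k = ln 2 / 20.7 = 0.03349 h⁻¹
Accumulation ratio R = 1 / (1 − e^(−kτ)) = 1 / (1 − e^(−0.03349×26.0)) = 1 / (1 − 0.4187) = 1.720
Loading dose = maintenance dose × R = 439 × 1.720 ≈ 755 mg

755 mg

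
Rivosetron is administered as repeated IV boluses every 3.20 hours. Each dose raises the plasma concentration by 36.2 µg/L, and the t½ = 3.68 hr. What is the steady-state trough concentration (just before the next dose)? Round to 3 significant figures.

43.8 µg/L

k = ln 2 / 3.68 = 0.1884 hr⁻¹
Fraction remaining after one interval: e^(−kτ) = e^(−0.1884 × 3.20) = 0.5473
R = 1 / (1 − 0.5473) = 2.209
Css,max = 36.2 × 2.209 = 79.97 µg/L
Css,min = Css,max × e^(−kτ) = 79.97 × 0.5473 ≈ 43.8 µg/L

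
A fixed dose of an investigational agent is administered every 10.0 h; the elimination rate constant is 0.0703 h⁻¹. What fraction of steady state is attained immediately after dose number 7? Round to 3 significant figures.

0.993

f_n = 1 − e^(−nkτ) = 1 − e^(−7 × 0.07030 × 10.0) = 1 − e^(−4.921) = 1 − 0.007292 ≈ 0.993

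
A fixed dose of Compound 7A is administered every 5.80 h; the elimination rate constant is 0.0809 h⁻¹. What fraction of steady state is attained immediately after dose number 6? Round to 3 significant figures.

f_n = 1 − e^(−nkτ) = 1 − e^(−6 × 0.08090 × 5.80) = 1 − e^(−2.815) = 1 − 0.05989 ≈ 0.940

0.940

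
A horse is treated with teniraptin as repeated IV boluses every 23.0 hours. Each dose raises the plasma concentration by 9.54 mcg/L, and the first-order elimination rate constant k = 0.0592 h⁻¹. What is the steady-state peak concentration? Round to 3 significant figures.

12.8 mcg/L

Fraction remaining after one interval: e^(−kτ) = e^(−0.05920 × 23.0) = 0.2563
R = 1 / (1 − 0.2563) = 1.345
Css,max = 9.54 × 1.345 ≈ 12.8 mcg/L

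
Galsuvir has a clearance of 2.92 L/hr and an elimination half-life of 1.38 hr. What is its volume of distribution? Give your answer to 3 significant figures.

5.81 L

k = ln 2 / t½ = ln 2 / 1.38 = 0.5023 hr⁻¹
V = CL / k = 2.92 / 0.5023 ≈ 5.81 L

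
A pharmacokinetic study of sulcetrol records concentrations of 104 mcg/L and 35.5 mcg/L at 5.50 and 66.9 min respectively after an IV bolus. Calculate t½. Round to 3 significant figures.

k = ln(C₁/C₂) / (t₂ − t₁) = ln(104/35.5) / (66.9 − 5.50)
  = 1.075 / 61.40 = 0.01751 min⁻¹
t½ = ln 2 / k = ln 2 / 0.01751 ≈ 39.6 minutes

39.6 minutes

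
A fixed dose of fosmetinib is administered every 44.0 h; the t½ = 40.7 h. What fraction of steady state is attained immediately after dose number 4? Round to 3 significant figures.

0.950

k = ln 2 / 40.7 = 0.01703 h⁻¹
f_n = 1 − e^(−nkτ) = 1 − e^(−4 × 0.01703 × 44.0) = 1 − e^(−2.997) = 1 − 0.04992 ≈ 0.950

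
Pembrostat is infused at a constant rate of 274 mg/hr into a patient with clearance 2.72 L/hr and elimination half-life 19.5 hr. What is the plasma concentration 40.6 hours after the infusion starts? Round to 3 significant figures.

76.9 mg/L

Css = rate / CL = 274 / 2.72 = 100.7 mg/L
k = ln 2 / 19.5 = 0.03555 hr⁻¹
C(t) = Css (1 − e^(−kt)) = 100.7 × (1 − e^(−1.443)) = 100.7 × 0.7638 ≈ 76.9 mg/L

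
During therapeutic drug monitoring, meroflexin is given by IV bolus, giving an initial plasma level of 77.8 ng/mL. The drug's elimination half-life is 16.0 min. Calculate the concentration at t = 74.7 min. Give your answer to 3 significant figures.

3.06 ng/mL

k = ln 2 / 16.0 = 0.04332 min⁻¹
C(t) = C₀ e^(−kt) = 77.8 × e^(−0.04332 × 74.7) = 77.8 × e^(−3.236) = 77.8 × 0.03932 ≈ 3.06 ng/mL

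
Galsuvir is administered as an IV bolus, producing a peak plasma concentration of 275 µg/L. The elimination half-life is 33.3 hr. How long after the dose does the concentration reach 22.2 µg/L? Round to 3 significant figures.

121 hours

k = ln 2 / 33.3 = 0.02082 hr⁻¹
C(t) = C₀ e^(−kt)  ⇒  t = ln(C₀/C) / k
t = ln(275/22.2) / 0.02082 = 2.517 / 0.02082 ≈ 121 hours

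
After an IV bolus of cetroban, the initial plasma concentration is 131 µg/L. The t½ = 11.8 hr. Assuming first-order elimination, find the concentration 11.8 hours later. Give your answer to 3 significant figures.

65.5 µg/L

k = ln 2 / 11.8 = 0.05874 hr⁻¹
11.8 hr is 1.000 half-lives, so C = 131 × (1/2)^1.000 = 131 × 0.5000 ≈ 65.5 µg/L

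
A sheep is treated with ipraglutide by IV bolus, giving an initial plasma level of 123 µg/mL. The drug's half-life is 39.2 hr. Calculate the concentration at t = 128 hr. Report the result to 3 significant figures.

12.8 µg/mL

k = ln 2 / 39.2 = 0.01768 hr⁻¹
128 hr is 3.265 half-lives, so C = 123 × (1/2)^3.265 = 123 × 0.1040 ≈ 12.8 µg/mL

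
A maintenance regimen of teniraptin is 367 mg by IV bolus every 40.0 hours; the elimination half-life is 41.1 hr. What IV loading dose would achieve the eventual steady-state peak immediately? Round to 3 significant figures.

k = ln 2 / 41.1 = 0.01686 hr⁻¹
Accumulation ratio R = 1 / (1 − e^(−kτ)) = 1 / (1 − e^(−0.01686×40.0)) = 1 / (1 − 0.5094) = 2.038
Loading dose = maintenance dose × R = 367 × 2.038 ≈ 748 mg

748 mg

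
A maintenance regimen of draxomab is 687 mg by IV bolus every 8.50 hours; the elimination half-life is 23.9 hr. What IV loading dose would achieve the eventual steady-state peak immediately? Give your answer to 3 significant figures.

3140 mg

k = ln 2 / 23.9 = 0.02900 hr⁻¹
Accumulation ratio R = 1 / (1 − e^(−kτ)) = 1 / (1 − e^(−0.02900×8.50)) = 1 / (1 − 0.7815) = 4.577
Loading dose = maintenance dose × R = 687 × 4.577 ≈ 3140 mg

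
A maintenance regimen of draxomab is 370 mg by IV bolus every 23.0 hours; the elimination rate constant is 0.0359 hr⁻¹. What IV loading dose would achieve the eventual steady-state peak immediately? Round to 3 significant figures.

Accumulation ratio R = 1 / (1 − e^(−kτ)) = 1 / (1 − e^(−0.03590×23.0)) = 1 / (1 − 0.4379) = 1.779
Loading dose = maintenance dose × R = 370 × 1.779 ≈ 658 mg

658 mg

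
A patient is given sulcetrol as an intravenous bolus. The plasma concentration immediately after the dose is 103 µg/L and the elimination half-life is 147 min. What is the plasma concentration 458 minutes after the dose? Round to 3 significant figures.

k = ln 2 / 147 = 0.004715 min⁻¹
C(t) = C₀ e^(−kt) = 103 × e^(−0.004715 × 458) = 103 × e^(−2.160) = 103 × 0.1154 ≈ 11.9 µg/L

11.9 µg/L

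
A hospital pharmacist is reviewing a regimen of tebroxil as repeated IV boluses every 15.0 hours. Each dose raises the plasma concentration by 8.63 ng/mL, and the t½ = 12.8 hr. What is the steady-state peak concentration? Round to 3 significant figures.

15.5 ng/mL

k = ln 2 / 12.8 = 0.05415 hr⁻¹
Fraction remaining after one interval: e^(−kτ) = e^(−0.05415 × 15.0) = 0.4438
R = 1 / (1 − 0.4438) = 1.798
Css,max = 8.63 × 1.798 ≈ 15.5 ng/mL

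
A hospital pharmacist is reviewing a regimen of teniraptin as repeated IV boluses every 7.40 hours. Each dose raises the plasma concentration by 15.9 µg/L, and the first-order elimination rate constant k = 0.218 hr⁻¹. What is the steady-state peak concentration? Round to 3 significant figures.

19.9 µg/L

Fraction remaining after one interval: e^(−kτ) = e^(−0.2180 × 7.40) = 0.1992
R = 1 / (1 − 0.1992) = 1.249
Css,max = 15.9 × 1.249 ≈ 19.9 µg/L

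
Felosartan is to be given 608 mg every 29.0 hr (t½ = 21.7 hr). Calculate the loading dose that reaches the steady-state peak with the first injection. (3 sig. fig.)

k = ln 2 / 21.7 = 0.03194 hr⁻¹
Accumulation ratio R = 1 / (1 − e^(−kτ)) = 1 / (1 − e^(−0.03194×29.0)) = 1 / (1 − 0.3960) = 1.656
Loading dose = maintenance dose × R = 608 × 1.656 ≈ 1010 mg

1010 mg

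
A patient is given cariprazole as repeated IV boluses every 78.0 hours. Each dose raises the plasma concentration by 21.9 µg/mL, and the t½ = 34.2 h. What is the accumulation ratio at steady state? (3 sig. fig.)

k = ln 2 / 34.2 = 0.02027 h⁻¹
Fraction remaining after one interval: e^(−kτ) = e^(−0.02027 × 78.0) = 0.2058
R = 1 / (1 − 0.2058) = 1 / 0.7942 ≈ 1.26

1.26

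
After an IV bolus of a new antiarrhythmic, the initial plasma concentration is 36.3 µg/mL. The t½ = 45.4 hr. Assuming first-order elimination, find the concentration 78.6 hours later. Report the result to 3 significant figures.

10.9 µg/mL

k = ln 2 / 45.4 = 0.01527 hr⁻¹
78.6 hr is 1.731 half-lives, so C = 36.3 × (1/2)^1.731 = 36.3 × 0.3012 ≈ 10.9 µg/mL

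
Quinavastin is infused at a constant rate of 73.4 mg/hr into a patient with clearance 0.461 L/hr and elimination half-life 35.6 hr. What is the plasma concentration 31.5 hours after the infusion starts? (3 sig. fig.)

Css = rate / CL = 73.4 / 0.461 = 159.2 µg/mL
k = ln 2 / 35.6 = 0.01947 hr⁻¹
C(t) = Css (1 − e^(−kt)) = 159.2 × (1 − e^(−0.6133)) = 159.2 × 0.4584 ≈ 73.0 µg/mL

73.0 µg/mL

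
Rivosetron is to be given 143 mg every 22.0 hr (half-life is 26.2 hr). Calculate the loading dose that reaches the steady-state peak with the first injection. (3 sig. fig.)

324 mg

k = ln 2 / 26.2 = 0.02646 hr⁻¹
Accumulation ratio R = 1 / (1 − e^(−kτ)) = 1 / (1 − e^(−0.02646×22.0)) = 1 / (1 − 0.5588) = 2.266
Loading dose = maintenance dose × R = 143 × 2.266 ≈ 324 mg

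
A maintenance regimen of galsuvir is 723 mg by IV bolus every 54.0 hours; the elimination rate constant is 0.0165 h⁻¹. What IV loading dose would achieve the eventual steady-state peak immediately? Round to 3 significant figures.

1230 mg

Accumulation ratio R = 1 / (1 − e^(−kτ)) = 1 / (1 − e^(−0.01650×54.0)) = 1 / (1 − 0.4102) = 1.696
Loading dose = maintenance dose × R = 723 × 1.696 ≈ 1230 mg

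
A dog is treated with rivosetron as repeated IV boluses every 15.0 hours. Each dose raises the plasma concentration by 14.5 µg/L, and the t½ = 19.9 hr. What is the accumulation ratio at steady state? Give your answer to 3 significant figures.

k = ln 2 / 19.9 = 0.03483 hr⁻¹
Fraction remaining after one interval: e^(−kτ) = e^(−0.03483 × 15.0) = 0.5931
R = 1 / (1 − 0.5931) = 1 / 0.4069 ≈ 2.46

2.46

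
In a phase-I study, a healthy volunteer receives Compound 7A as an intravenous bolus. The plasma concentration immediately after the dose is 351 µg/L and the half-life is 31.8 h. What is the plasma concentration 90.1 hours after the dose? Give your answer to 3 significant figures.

k = ln 2 / 31.8 = 0.02180 h⁻¹
C(t) = C₀ e^(−kt) = 351 × e^(−0.02180 × 90.1) = 351 × e^(−1.964) = 351 × 0.1403 ≈ 49.2 µg/L

49.2 µg/L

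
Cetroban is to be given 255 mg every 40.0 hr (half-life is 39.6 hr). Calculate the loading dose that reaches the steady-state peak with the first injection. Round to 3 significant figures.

k = ln 2 / 39.6 = 0.01750 hr⁻¹
Accumulation ratio R = 1 / (1 − e^(−kτ)) = 1 / (1 − e^(−0.01750×40.0)) = 1 / (1 − 0.4965) = 1.986
Loading dose = maintenance dose × R = 255 × 1.986 ≈ 506 mg

506 mg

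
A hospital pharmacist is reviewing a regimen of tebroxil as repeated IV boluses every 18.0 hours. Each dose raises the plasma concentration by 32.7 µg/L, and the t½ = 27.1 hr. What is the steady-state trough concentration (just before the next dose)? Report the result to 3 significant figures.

55.9 µg/L

k = ln 2 / 27.1 = 0.02558 hr⁻¹
Fraction remaining after one interval: e^(−kτ) = e^(−0.02558 × 18.0) = 0.6310
R = 1 / (1 − 0.6310) = 2.710
Css,max = 32.7 × 2.710 = 88.63 µg/L
Css,min = Css,max × e^(−kτ) = 88.63 × 0.6310 ≈ 55.9 µg/L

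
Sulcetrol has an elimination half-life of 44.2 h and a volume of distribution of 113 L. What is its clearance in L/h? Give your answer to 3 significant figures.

1.77 L/h

k = ln 2 / t½ = ln 2 / 44.2 = 0.01568 h⁻¹
CL = k · V = 0.01568 × 113 ≈ 1.77 L/h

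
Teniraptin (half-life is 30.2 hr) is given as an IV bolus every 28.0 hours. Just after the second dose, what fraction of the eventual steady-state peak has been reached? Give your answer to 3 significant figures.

k = ln 2 / 30.2 = 0.02295 hr⁻¹
f_n = 1 − e^(−nkτ) = 1 − e^(−2 × 0.02295 × 28.0) = 1 − e^(−1.285) = 1 − 0.2766 ≈ 0.723

0.723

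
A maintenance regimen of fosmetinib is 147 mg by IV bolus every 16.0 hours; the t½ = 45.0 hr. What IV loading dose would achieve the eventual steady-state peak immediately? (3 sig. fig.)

k = ln 2 / 45.0 = 0.01540 hr⁻¹
Accumulation ratio R = 1 / (1 − e^(−kτ)) = 1 / (1 − e^(−0.01540×16.0)) = 1 / (1 − 0.7816) = 4.578
Loading dose = maintenance dose × R = 147 × 4.578 ≈ 673 mg

673 mg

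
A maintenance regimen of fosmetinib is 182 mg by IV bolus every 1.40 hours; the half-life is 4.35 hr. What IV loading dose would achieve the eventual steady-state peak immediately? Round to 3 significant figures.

910 mg

k = ln 2 / 4.35 = 0.1593 hr⁻¹
Accumulation ratio R = 1 / (1 − e^(−kτ)) = 1 / (1 − e^(−0.1593×1.40)) = 1 / (1 − 0.8000) = 5.001
Loading dose = maintenance dose × R = 182 × 5.001 ≈ 910 mg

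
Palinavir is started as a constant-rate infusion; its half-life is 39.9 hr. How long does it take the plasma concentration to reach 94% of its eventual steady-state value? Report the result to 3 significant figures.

162 hours

k = ln 2 / 39.9 = 0.01737 hr⁻¹
f = 1 − e^(−kt)  ⇒  t = −ln(1 − f) / k
t = −ln(1 − 0.94) / 0.01737 = 2.813 / 0.01737 ≈ 162 hours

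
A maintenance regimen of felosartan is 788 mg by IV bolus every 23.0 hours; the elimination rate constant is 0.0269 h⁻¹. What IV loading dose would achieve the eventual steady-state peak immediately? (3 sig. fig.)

Accumulation ratio R = 1 / (1 − e^(−kτ)) = 1 / (1 − e^(−0.02690×23.0)) = 1 / (1 − 0.5386) = 2.168
Loading dose = maintenance dose × R = 788 × 2.168 ≈ 1710 mg

1710 mg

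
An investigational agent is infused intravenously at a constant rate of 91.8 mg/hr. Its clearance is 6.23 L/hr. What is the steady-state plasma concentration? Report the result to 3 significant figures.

Css = infusion rate / CL = 91.8 / 6.23 ≈ 14.7 mg/L

14.7 mg/L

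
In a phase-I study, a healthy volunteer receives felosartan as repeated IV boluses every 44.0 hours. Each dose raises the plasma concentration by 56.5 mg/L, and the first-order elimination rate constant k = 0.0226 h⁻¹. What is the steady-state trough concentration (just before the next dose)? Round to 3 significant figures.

Fraction remaining after one interval: e^(−kτ) = e^(−0.02260 × 44.0) = 0.3699
R = 1 / (1 − 0.3699) = 1.587
Css,max = 56.5 × 1.587 = 89.67 mg/L
Css,min = Css,max × e^(−kτ) = 89.67 × 0.3699 ≈ 33.2 mg/L

33.2 mg/L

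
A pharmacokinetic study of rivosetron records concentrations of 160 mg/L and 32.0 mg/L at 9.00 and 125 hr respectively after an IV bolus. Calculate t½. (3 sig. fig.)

50.0 hours

k = ln(C₁/C₂) / (t₂ − t₁) = ln(160/32.0) / (125 − 9.00)
  = 1.609 / 116.0 = 0.01387 hr⁻¹
t½ = ln 2 / k = ln 2 / 0.01387 ≈ 50.0 hours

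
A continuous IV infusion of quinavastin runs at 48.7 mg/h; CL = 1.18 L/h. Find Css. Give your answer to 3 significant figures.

41.3 mg/L

Css = infusion rate / CL = 48.7 / 1.18 ≈ 41.3 mg/L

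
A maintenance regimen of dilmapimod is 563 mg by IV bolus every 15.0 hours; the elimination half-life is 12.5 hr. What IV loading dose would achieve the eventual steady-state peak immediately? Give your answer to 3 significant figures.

k = ln 2 / 12.5 = 0.05545 hr⁻¹
Accumulation ratio R = 1 / (1 − e^(−kτ)) = 1 / (1 − e^(−0.05545×15.0)) = 1 / (1 − 0.4353) = 1.771
Loading dose = maintenance dose × R = 563 × 1.771 ≈ 997 mg

997 mg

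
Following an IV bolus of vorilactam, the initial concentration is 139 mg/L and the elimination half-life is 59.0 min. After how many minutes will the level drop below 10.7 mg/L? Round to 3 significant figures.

k = ln 2 / 59.0 = 0.01175 min⁻¹
C(t) = C₀ e^(−kt)  ⇒  t = ln(C₀/C) / k
t = ln(139/10.7) / 0.01175 = 2.564 / 0.01175 ≈ 218 minutes

218 minutes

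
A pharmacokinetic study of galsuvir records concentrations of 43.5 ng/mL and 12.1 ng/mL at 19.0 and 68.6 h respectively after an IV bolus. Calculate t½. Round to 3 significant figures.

26.9 hours

k = ln(C₁/C₂) / (t₂ − t₁) = ln(43.5/12.1) / (68.6 − 19.0)
  = 1.280 / 49.60 = 0.02580 h⁻¹
t½ = ln 2 / k = ln 2 / 0.02580 ≈ 26.9 hours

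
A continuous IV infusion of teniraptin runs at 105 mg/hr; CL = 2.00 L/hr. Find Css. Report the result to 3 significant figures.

Css = infusion rate / CL = 105 / 2.00 ≈ 52.5 mg/L

52.5 mg/L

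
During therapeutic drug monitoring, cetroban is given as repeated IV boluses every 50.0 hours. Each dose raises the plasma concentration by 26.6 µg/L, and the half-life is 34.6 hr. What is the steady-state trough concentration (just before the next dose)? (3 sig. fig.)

k = ln 2 / 34.6 = 0.02003 hr⁻¹
Fraction remaining after one interval: e^(−kτ) = e^(−0.02003 × 50.0) = 0.3673
R = 1 / (1 − 0.3673) = 1.580
Css,max = 26.6 × 1.580 = 42.04 µg/L
Css,min = Css,max × e^(−kτ) = 42.04 × 0.3673 ≈ 15.4 µg/L

15.4 µg/L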